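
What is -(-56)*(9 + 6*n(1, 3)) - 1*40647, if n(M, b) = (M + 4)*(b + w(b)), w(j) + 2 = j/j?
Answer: -36783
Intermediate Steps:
w(j) = -1 (w(j) = -2 + j/j = -2 + 1 = -1)
n(M, b) = (-1 + b)*(4 + M) (n(M, b) = (M + 4)*(b - 1) = (4 + M)*(-1 + b) = (-1 + b)*(4 + M))
-(-56)*(9 + 6*n(1, 3)) - 1*40647 = -(-56)*(9 + 6*(-4 - 1*1 + 4*3 + 1*3)) - 1*40647 = -(-56)*(9 + 6*(-4 - 1 + 12 + 3)) - 40647 = -(-56)*(9 + 6*10) - 40647 = -(-56)*(9 + 60) - 40647 = -(-56)*69 - 40647 = -56*(-69) - 40647 = 3864 - 40647 = -36783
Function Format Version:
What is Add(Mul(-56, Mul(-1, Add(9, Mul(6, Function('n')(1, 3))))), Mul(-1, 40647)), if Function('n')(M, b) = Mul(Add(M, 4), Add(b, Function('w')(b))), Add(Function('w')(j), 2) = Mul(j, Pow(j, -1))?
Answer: -36783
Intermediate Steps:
Function('w')(j) = -1 (Function('w')(j) = Add(-2, Mul(j, Pow(j, -1))) = Add(-2, 1) = -1)
Function('n')(M, b) = Mul(Add(-1, b), Add(4, M)) (Function('n')(M, b) = Mul(Add(M, 4), Add(b, -1)) = Mul(Add(4, M), Add(-1, b)) = Mul(Add(-1, b), Add(4, M)))
Add(Mul(-56, Mul(-1, Add(9, Mul(6, Function('n')(1, 3))))), Mul(-1, 40647)) = Add(Mul(-56, Mul(-1, Add(9, Mul(6, Add(-4, Mul(-1, 1), Mul(4, 3), Mul(1, 3)))))), Mul(-1, 40647)) = Add(Mul(-56, Mul(-1, Add(9, Mul(6, Add(-4, -1, 12, 3))))), -40647) = Add(Mul(-56, Mul(-1, Add(9, Mul(6, 10)))), -40647) = Add(Mul(-56, Mul(-1, Add(9, 60))), -40647) = Add(Mul(-56, Mul(-1, 69)), -40647) = Add(Mul(-56, -69), -40647) = Add(3864, -40647) = -36783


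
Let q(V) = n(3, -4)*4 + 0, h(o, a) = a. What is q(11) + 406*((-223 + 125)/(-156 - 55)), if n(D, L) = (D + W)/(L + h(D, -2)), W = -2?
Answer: 118942/633 ≈ 187.90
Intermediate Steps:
n(D, L) = (-2 + D)/(-2 + L) (n(D, L) = (D - 2)/(L - 2) = (-2 + D)/(-2 + L))
q(V) = -⅔ (q(V) = ((-2 + 3)/(-2 - 4))*4 + 0 = (1/(-6))*4 + 0 = -⅙*1*4 + 0 = -⅙*4 + 0 = -⅔ + 0 = -⅔)
q(11) + 406*((-223 + 125)/(-156 - 55)) = -⅔ + 406*((-223 + 125)/(-156 - 55)) = -⅔ + 406*(-98/(-211)) = -⅔ + 406*(-98*(-1/211)) = -⅔ + 406*(98/211) = -⅔ + 39788/211 = 118942/633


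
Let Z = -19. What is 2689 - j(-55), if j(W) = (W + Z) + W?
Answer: 2818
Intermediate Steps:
j(W) = -19 + 2*W (j(W) = (W - 19) + W = (-19 + W) + W = -19 + 2*W)
2689 - j(-55) = 2689 - (-19 + 2*(-55)) = 2689 - (-19 - 110) = 2689 - 1*(-129) = 2689 + 129 = 2818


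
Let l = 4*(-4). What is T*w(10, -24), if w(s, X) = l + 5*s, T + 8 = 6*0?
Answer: -272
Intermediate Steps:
l = -16
T = -8 (T = -8 + 6*0 = -8 + 0 = -8)
w(s, X) = -16 + 5*s
T*w(10, -24) = -8*(-16 + 5*10) = -8*(-16 + 50) = -8*34 = -272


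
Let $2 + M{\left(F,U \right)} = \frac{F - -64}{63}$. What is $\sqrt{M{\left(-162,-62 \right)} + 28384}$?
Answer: $\frac{8 \sqrt{3991}}{3} \approx 168.46$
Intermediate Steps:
$M{\left(F,U \right)} = - \frac{62}{63} + \frac{F}{63}$ ($M{\left(F,U \right)} = -2 + \frac{F - -64}{63} = -2 + \left(F + 64\right) \frac{1}{63} = -2 + \left(64 + F\right) \frac{1}{63} = -2 + \left(\frac{64}{63} + \frac{F}{63}\right) = - \frac{62}{63} + \frac{F}{63}$)
$\sqrt{M{\left(-162,-62 \right)} + 28384} = \sqrt{\left(- \frac{62}{63} + \frac{1}{63} \left(-162\right)\right) + 28384} = \sqrt{\left(- \frac{62}{63} - \frac{18}{7}\right) + 28384} = \sqrt{- \frac{32}{9} + 28384} = \sqrt{\frac{255424}{9}} = \frac{8 \sqrt{3991}}{3}$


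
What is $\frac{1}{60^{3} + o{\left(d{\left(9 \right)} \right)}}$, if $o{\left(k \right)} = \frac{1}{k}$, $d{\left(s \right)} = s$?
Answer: $\frac{9}{1944001} \approx 4.6296 \cdot 10^{-6}$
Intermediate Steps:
$\frac{1}{60^{3} + o{\left(d{\left(9 \right)} \right)}} = \frac{1}{60^{3} + \frac{1}{9}} = \frac{1}{216000 + \frac{1}{9}} = \frac{1}{\frac{1944001}{9}} = \frac{9}{1944001}$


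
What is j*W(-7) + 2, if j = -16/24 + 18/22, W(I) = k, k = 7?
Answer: 101/33 ≈ 3.0606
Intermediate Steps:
W(I) = 7
j = 5/33 (j = -16*1/24 + 18*(1/22) = -⅔ + 9/11 = 5/33 ≈ 0.15152)
j*W(-7) + 2 = (5/33)*7 + 2 = 35/33 + 2 = 101/33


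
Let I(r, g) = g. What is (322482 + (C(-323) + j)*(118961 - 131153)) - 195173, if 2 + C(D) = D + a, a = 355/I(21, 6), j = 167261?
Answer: -2035877763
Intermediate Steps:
a = 355/6 ≈ 59.167
C(D) = 343/6 + D (C(D) = -2 + (D + 355/6) = -2 + (355/6 + D) = 343/6 + D)
(322482 + (C(-323) + j)*(118961 - 131153)) - 195173 = (322482 + ((343/6 - 323) + 167261)*(118961 - 131153)) - 195173 = (322482 + (-1595/6 + 167261)*(-12192)) - 195173 = (322482 + (1001971/6)*(-12192)) - 195173 = (322482 - 2036005072) - 195173 = -2035682590 - 195173 = -2035877763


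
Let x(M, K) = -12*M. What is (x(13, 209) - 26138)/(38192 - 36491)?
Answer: -26294/1701 ≈ -15.458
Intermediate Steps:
(x(13, 209) - 26138)/(38192 - 36491) = (-12*13 - 26138)/(38192 - 36491) = (-156 - 26138)/1701 = -26294*1/1701 = -26294/1701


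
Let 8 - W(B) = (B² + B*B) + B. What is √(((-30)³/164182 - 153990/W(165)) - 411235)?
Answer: I*√9826050638673446585485/154577353 ≈ 641.27*I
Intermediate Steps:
W(B) = 8 - B - 2*B² (W(B) = 8 - ((B² + B*B) + B) = 8 - ((B² + B²) + B) = 8 - (2*B² + B) = 8 - (B + 2*B²) = 8 + (-B - 2*B²) = 8 - B - 2*B²)
√(((-30)³/164182 - 153990/W(165)) - 411235) = √(((-30)³/164182 - 153990/(8 - 1*165 - 2*165²)) - 411235) = √((-27000*1/164182 - 153990/(8 - 165 - 2*27225)) - 411235) = √((-13500/82091 - 153990/(8 - 165 - 54450)) - 411235) = √((-13500/82091 - 153990/(-54607)) - 411235) = √((-13500/82091 - 153990*(-1/54607)) - 411235) = √((-13500/82091 + 5310/1883) - 411235) = √(410482710/154577353 - 411235) = √(-63567207278245/154577353) = I*√9826050638673446585485/154577353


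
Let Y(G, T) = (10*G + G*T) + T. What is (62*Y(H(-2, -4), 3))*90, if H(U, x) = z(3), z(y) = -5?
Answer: -345960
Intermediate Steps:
H(U, x) = -5
Y(G, T) = T + 10*G + G*T
(62*Y(H(-2, -4), 3))*90 = (62*(3 + 10*(-5) - 5*3))*90 = (62*(3 - 50 - 15))*90 = (62*(-62))*90 = -3844*90 = -345960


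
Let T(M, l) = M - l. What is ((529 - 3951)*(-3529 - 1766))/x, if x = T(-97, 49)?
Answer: -9059745/73 ≈ -1.2411e+5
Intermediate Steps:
x = -146 (x = -97 - 1*49 = -97 - 49 = -146)
((529 - 3951)*(-3529 - 1766))/x = ((529 - 3951)*(-3529 - 1766))/(-146) = -3422*(-5295)*(-1/146) = 18119490*(-1/146) = -9059745/73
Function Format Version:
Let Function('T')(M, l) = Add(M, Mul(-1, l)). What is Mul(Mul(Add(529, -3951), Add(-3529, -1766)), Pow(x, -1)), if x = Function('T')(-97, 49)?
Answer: Rational(-9059745, 73) ≈ -1.2411e+5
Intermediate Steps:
x = -146 (x = Add(-97, Mul(-1, 49)) = Add(-97, -49) = -146)
Mul(Mul(Add(529, -3951), Add(-3529, -1766)), Pow(x, -1)) = Mul(Mul(Add(529, -3951), Add(-3529, -1766)), Pow(-146, -1)) = Mul(Mul(-3422, -5295), Rational(-1, 146)) = Mul(18119490, Rational(-1, 146)) = Rational(-9059745, 73)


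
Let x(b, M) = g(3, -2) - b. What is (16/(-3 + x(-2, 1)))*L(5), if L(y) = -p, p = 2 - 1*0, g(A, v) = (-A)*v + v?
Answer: -32/3 ≈ -10.667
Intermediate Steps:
g(A, v) = v - A*v (g(A, v) = -A*v + v = v - A*v)
x(b, M) = 4 - b (x(b, M) = -2*(1 - 1*3) - b = -2*(1 - 3) - b = -2*(-2) - b = 4 - b)
p = 2 (p = 2 + 0 = 2)
L(y) = -2 (L(y) = -1*2 = -2)
(16/(-3 + x(-2, 1)))*L(5) = (16/(-3 + (4 - 1*(-2))))*(-2) = (16/(-3 + (4 + 2)))*(-2) = (16/(-3 + 6))*(-2) = (16/3)*(-2) = -32/3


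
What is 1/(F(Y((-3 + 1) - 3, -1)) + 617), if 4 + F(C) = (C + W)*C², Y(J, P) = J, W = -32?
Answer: -1/312 ≈ -0.0032051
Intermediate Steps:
F(C) = -4 + C²*(-32 + C) (F(C) = -4 + (C - 32)*C² = -4 + (-32 + C)*C² = -4 + C²*(-32 + C))
1/(F(Y((-3 + 1) - 3, -1)) + 617) = 1/((-4 + ((-3 + 1) - 3)³ - 32*((-3 + 1) - 3)²) + 617) = 1/((-4 + (-2 - 3)³ - 32*(-2 - 3)²) + 617) = 1/((-4 + (-5)³ - 32*(-5)²) + 617) = 1/((-4 - 125 - 32*25) + 617) = 1/((-4 - 125 - 800) + 617) = 1/(-929 + 617) = 1/(-312) = -1/312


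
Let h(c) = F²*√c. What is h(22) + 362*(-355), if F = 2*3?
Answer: -128510 + 36*√22 ≈ -1.2834e+5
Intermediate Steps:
F = 6
h(c) = 36*√c (h(c) = 6²*√c = 36*√c)
h(22) + 362*(-355) = 36*√22 + 362*(-355) = 36*√22 - 128510 = -128510 + 36*√22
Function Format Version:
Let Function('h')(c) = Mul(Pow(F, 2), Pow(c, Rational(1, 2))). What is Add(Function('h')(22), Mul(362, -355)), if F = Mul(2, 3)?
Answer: Add(-128510, Mul(36, Pow(22, Rational(1, 2)))) ≈ -1.2834e+5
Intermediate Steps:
F = 6
Function('h')(c) = Mul(36, Pow(c, Rational(1, 2))) (Function('h')(c) = Mul(Pow(6, 2), Pow(c, Rational(1, 2))) = Mul(36, Pow(c, Rational(1, 2))))
Add(Function('h')(22), Mul(362, -355)) = Add(Mul(36, Pow(22, Rational(1, 2))), Mul(362, -355)) = Add(Mul(36, Pow(22, Rational(1, 2))), -128510) = Add(-128510, Mul(36, Pow(22, Rational(1, 2))))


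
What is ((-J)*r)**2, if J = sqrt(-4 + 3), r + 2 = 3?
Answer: -1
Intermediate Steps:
r = 1 (r = -2 + 3 = 1)
J = I (J = sqrt(-1) = I ≈ 1.0*I)
((-J)*r)**2 = (-I*1)**2 = (-I)**2 = -1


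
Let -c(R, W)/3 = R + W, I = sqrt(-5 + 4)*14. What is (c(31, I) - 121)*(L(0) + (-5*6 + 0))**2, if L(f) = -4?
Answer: -247384 - 48552*I ≈ -2.4738e+5 - 48552.0*I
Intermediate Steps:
I = 14*I (I = sqrt(-1)*14 = I*14 = 14*I ≈ 14.0*I)
c(R, W) = -3*R - 3*W (c(R, W) = -3*(R + W) = -3*R - 3*W)
(c(31, I) - 121)*(L(0) + (-5*6 + 0))**2 = ((-3*31 - 42*I) - 121)*(-4 + (-5*6 + 0))**2 = ((-93 - 42*I) - 121)*(-4 + (-30 + 0))**2 = (-214 - 42*I)*(-4 - 30)**2 = (-214 - 42*I)*(-34)**2 = (-214 - 42*I)*1156 = -247384 - 48552*I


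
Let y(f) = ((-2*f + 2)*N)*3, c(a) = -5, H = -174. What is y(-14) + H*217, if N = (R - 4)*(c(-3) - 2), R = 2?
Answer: -36498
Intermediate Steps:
N = 14 (N = (2 - 4)*(-5 - 2) = -2*(-7) = 14)
y(f) = 84 - 84*f (y(f) = ((-2*f + 2)*14)*3 = ((2 - 2*f)*14)*3 = (28 - 28*f)*3 = 84 - 84*f)
y(-14) + H*217 = (84 - 84*(-14)) - 174*217 = (84 + 1176) - 37758 = 1260 - 37758 = -36498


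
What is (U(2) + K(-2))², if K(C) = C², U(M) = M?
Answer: 36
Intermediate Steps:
(U(2) + K(-2))² = (2 + (-2)²)² = (2 + 4)² = 6² = 36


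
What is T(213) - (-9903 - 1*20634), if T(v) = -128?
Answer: 30409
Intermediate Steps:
T(213) - (-9903 - 1*20634) = -128 - (-9903 - 1*20634) = -128 - (-9903 - 20634) = -128 - 1*(-30537) = -128 + 30537 = 30409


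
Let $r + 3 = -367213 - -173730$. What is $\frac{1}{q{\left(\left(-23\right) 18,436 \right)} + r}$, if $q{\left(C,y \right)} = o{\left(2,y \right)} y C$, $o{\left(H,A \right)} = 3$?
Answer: $- \frac{1}{734998} \approx -1.3605 \cdot 10^{-6}$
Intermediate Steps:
$r = -193486$ ($r = -3 - 193483 = -193486$)
$q{\left(C,y \right)} = 3 C y$ ($q{\left(C,y \right)} = 3 y C = 3 C y$)
$\frac{1}{q{\left(\left(-23\right) 18,436 \right)} + r} = \frac{1}{3 \left(\left(-23\right) 18\right) 436 - 193486} = \frac{1}{3 \left(-414\right) 436 - 193486} = \frac{1}{-541512 - 193486} = \frac{1}{-734998} = - \frac{1}{734998}$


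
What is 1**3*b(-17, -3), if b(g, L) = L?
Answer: -3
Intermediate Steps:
1**3*b(-17, -3) = 1**3*(-3) = 1*(-3) = -3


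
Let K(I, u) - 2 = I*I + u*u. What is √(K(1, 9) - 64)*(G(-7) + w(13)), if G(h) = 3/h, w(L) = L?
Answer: 176*√5/7 ≈ 56.221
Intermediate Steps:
K(I, u) = 2 + I² + u² (K(I, u) = 2 + (I*I + u*u) = 2 + (I² + u²) = 2 + I² + u²)
√(K(1, 9) - 64)*(G(-7) + w(13)) = √((2 + 1² + 9²) - 64)*(3/(-7) + 13) = √((2 + 1 + 81) - 64)*(3*(-⅐) + 13) = √(84 - 64)*(-3/7 + 13) = √20*(88/7) = (2*√5)*(88/7) = 176*√5/7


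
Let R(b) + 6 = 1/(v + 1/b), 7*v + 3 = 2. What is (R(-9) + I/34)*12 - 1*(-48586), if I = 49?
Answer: 3296915/68 ≈ 48484.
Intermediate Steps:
v = -1/7 (v = -3/7 + (1/7)*2 = -3/7 + 2/7 = -1/7 ≈ -0.14286)
R(b) = -6 + 1/(-1/7 + 1/b)
(R(-9) + I/34)*12 - 1*(-48586) = ((-42 + 13*(-9))/(7 - 1*(-9)) + 49/34)*12 - 1*(-48586) = ((-42 - 117)/(7 + 9) + 49*(1/34))*12 + 48586 = (-159/16 + 49/34)*12 + 48586 = -2311/272*12 + 48586 = -6933/68 + 48586 = 3296915/68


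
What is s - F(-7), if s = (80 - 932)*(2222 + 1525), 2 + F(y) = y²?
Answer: -3192491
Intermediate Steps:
F(y) = -2 + y²
s = -3192444 (s = -852*3747 = -3192444)
s - F(-7) = -3192444 - (-2 + (-7)²) = -3192444 - (-2 + 49) = -3192444 - 1*47 = -3192444 - 47 = -3192491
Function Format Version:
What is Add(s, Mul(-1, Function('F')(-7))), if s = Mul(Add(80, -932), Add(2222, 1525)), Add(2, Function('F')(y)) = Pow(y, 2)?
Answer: -3192491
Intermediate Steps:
Function('F')(y) = Add(-2, Pow(y, 2))
s = -3192444 (s = Mul(-852, 3747) = -3192444)
Add(s, Mul(-1, Function('F')(-7))) = Add(-3192444, Mul(-1, Add(-2, Pow(-7, 2)))) = Add(-3192444, Mul(-1, Add(-2, 49))) = Add(-3192444, Mul(-1, 47)) = Add(-3192444, -47) = -3192491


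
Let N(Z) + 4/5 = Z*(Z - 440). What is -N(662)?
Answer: -734816/5 ≈ -1.4696e+5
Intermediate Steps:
N(Z) = -⅘ + Z*(-440 + Z) (N(Z) = -⅘ + Z*(Z - 440) = -⅘ + Z*(-440 + Z))
-N(662) = -(-⅘ + 662² - 440*662) = -(-⅘ + 438244 - 291280) = -1*734816/5 = -734816/5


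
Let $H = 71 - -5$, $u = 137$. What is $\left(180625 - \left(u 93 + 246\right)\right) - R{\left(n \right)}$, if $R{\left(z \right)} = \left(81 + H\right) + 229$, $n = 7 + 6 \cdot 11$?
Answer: $167252$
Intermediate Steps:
$H = 76$ ($H = 71 + 5 = 76$)
$n = 73$ ($n = 7 + 66 = 73$)
$R{\left(z \right)} = 386$ ($R{\left(z \right)} = \left(81 + 76\right) + 229 = 157 + 229 = 386$)
$\left(180625 - \left(u 93 + 246\right)\right) - R{\left(n \right)} = \left(180625 - \left(137 \cdot 93 + 246\right)\right) - 386 = \left(180625 - \left(12741 + 246\right)\right) - 386 = \left(180625 - 12987\right) - 386 = 167638 - 386 = 167252$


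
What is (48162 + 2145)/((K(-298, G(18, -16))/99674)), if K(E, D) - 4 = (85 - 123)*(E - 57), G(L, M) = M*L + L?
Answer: 835716653/2249 ≈ 3.7160e+5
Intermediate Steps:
G(L, M) = L + L*M (G(L, M) = L*M + L = L + L*M)
K(E, D) = 2170 - 38*E (K(E, D) = 4 + (85 - 123)*(E - 57) = 4 - 38*(-57 + E) = 4 + (2166 - 38*E) = 2170 - 38*E)
(48162 + 2145)/((K(-298, G(18, -16))/99674)) = (48162 + 2145)/(((2170 - 38*(-298))/99674)) = 50307/(((2170 + 11324)*(1/99674))) = 50307/((13494*(1/99674))) = 50307/(6747/49837) = 50307*(49837/6747) = 835716653/2249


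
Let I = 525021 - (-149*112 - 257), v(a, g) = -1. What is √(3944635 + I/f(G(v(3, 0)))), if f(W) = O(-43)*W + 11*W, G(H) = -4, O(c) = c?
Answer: 3*√28080847/8 ≈ 1987.2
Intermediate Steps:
I = 541966 (I = 525021 - (-16688 - 257) = 525021 - 1*(-16945) = 525021 + 16945 = 541966)
f(W) = -32*W (f(W) = -43*W + 11*W = -32*W)
√(3944635 + I/f(G(v(3, 0)))) = √(3944635 + 541966/((-32*(-4)))) = √(3944635 + 541966/128) = √(3944635 + 541966*(1/128)) = √(3944635 + 270983/64) = √(252727623/64) = 3*√28080847/8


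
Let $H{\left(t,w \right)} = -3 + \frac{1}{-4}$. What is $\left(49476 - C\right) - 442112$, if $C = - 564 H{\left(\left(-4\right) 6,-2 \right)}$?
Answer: $-394469$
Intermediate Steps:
$H{\left(t,w \right)} = - \frac{13}{4}$ ($H{\left(t,w \right)} = -3 - \frac{1}{4} = - \frac{13}{4}$)
$C = 1833$ ($C = \left(-564\right) \left(- \frac{13}{4}\right) = 1833$)
$\left(49476 - C\right) - 442112 = \left(49476 - 1833\right) - 442112 = 47643 - 442112 = -394469$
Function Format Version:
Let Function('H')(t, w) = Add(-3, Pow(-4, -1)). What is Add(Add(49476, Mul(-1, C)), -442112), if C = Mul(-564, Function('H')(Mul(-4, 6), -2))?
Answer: -394469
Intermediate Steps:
Function('H')(t, w) = Rational(-13, 4) (Function('H')(t, w) = Add(-3, Rational(-1, 4)) = Rational(-13, 4))
C = 1833 (C = Mul(-564, Rational(-13, 4)) = 1833)
Add(Add(49476, Mul(-1, C)), -442112) = Add(Add(49476, Mul(-1, 1833)), -442112) = Add(Add(49476, -1833), -442112) = Add(47643, -442112) = -394469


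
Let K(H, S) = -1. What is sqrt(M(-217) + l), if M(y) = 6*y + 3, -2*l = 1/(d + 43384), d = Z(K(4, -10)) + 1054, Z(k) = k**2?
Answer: I*sqrt(10261189339194)/88878 ≈ 36.042*I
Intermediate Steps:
d = 1055 (d = (-1)**2 + 1054 = 1 + 1054 = 1055)
l = -1/88878 (l = -1/(2*(1055 + 43384)) = -1/2/44439 = -1/2*1/44439 = -1/88878 ≈ -1.1251e-5)
M(y) = 3 + 6*y
sqrt(M(-217) + l) = sqrt((3 + 6*(-217)) - 1/88878) = sqrt((3 - 1302) - 1/88878) = sqrt(-1299 - 1/88878) = sqrt(-115452523/88878) = I*sqrt(10261189339194)/88878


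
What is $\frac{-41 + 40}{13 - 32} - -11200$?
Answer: $\frac{212801}{19} \approx 11200.0$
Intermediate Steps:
$\frac{-41 + 40}{13 - 32} - -11200 = - \frac{1}{-19} + 11200 = \left(-1\right) \left(- \frac{1}{19}\right) + 11200 = \frac{1}{19} + 11200 = \frac{212801}{19}$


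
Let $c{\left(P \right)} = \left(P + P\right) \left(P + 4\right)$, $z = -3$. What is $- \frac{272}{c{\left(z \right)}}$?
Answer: $\frac{136}{3} \approx 45.333$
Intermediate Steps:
$c{\left(P \right)} = 2 P \left(4 + P\right)$
$- \frac{272}{c{\left(z \right)}} = - \frac{272}{2 \left(-3\right) \left(4 - 3\right)} = - \frac{272}{2 \left(-3\right) 1} = - \frac{272}{-6} = \left(-272\right) \left(- \frac{1}{6}\right) = \frac{136}{3}$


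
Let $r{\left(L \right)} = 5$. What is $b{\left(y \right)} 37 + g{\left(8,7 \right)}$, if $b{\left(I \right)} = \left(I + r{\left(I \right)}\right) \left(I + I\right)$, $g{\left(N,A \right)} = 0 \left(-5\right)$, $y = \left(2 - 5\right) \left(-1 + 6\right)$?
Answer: $11100$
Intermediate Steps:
$y = -15$ ($y = \left(-3\right) 5 = -15$)
$g{\left(N,A \right)} = 0$
$b{\left(I \right)} = 2 I \left(5 + I\right)$ ($b{\left(I \right)} = \left(I + 5\right) \left(I + I\right) = \left(5 + I\right) 2 I = 2 I \left(5 + I\right)$)
$b{\left(y \right)} 37 + g{\left(8,7 \right)} = 2 \left(-15\right) \left(5 - 15\right) 37 + 0 = 2 \left(-15\right) \left(-10\right) 37 + 0 = 300 \cdot 37 + 0 = 11100 + 0 = 11100$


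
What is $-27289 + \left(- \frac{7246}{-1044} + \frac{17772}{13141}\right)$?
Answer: $- \frac{187134792151}{6859602} \approx -27281.0$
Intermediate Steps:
$-27289 + \left(- \frac{7246}{-1044} + \frac{17772}{13141}\right) = -27289 + \left(\left(-7246\right) \left(- \frac{1}{1044}\right) + 17772 \cdot \frac{1}{13141}\right) = -27289 + \left(\frac{3623}{522} + \frac{17772}{13141}\right) = -27289 + \frac{56886827}{6859602} = - \frac{187134792151}{6859602}$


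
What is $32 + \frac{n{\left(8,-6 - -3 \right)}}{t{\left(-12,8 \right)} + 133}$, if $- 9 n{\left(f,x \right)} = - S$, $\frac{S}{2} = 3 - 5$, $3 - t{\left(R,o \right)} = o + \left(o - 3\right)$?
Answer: $\frac{35420}{1107} \approx 31.996$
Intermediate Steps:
$t{\left(R,o \right)} = 6 - 2 o$ ($t{\left(R,o \right)} = 3 - \left(o + \left(o - 3\right)\right) = 3 - \left(o + \left(-3 + o\right)\right) = 3 - \left(-3 + 2 o\right) = 6 - 2 o$)
$S = -4$ ($S = 2 \left(3 - 5\right) = 2 \left(-2\right) = -4$)
$n{\left(f,x \right)} = - \frac{4}{9}$ ($n{\left(f,x \right)} = - \frac{\left(-1\right) \left(-4\right)}{9} = \left(- \frac{1}{9}\right) 4 = - \frac{4}{9}$)
$32 + \frac{n{\left(8,-6 - -3 \right)}}{t{\left(-12,8 \right)} + 133} = 32 - \frac{4}{9 \left(\left(6 - 16\right) + 133\right)} = 32 - \frac{4}{9 \left(-10 + 133\right)} = 32 - \frac{4}{9 \cdot 123} = 32 - \frac{4}{1107} = \frac{35420}{1107}$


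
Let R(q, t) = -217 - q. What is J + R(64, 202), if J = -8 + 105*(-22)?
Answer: -2599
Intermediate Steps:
J = -2318 (J = -8 - 2310 = -2318)
J + R(64, 202) = -2318 + (-217 - 1*64) = -2318 + (-217 - 64) = -2318 - 281 = -2599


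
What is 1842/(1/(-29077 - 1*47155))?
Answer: -140419344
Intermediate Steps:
1842/(1/(-29077 - 1*47155)) = 1842/(1/(-29077 - 47155)) = 1842/(1/(-76232)) = 1842/(-1/76232) = 1842*(-76232) = -140419344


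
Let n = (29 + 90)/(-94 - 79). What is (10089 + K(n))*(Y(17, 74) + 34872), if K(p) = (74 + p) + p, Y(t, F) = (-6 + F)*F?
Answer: 70149675744/173 ≈ 4.0549e+8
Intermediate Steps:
Y(t, F) = F*(-6 + F)
n = -119/173 (n = 119/(-173) = 119*(-1/173) = -119/173 ≈ -0.68786)
K(p) = 74 + 2*p
(10089 + K(n))*(Y(17, 74) + 34872) = (10089 + (74 + 2*(-119/173)))*(74*(-6 + 74) + 34872) = (10089 + (74 - 238/173))*(74*68 + 34872) = (10089 + 12564/173)*(5032 + 34872) = (1757961/173)*39904 = 70149675744/173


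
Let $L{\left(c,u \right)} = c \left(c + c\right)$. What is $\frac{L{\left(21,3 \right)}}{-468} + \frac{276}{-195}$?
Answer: $- \frac{33}{10} \approx -3.3$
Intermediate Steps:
$L{\left(c,u \right)} = 2 c^{2}$ ($L{\left(c,u \right)} = c 2 c = 2 c^{2}$)
$\frac{L{\left(21,3 \right)}}{-468} + \frac{276}{-195} = \frac{2 \cdot 21^{2}}{-468} + \frac{276}{-195} = 2 \cdot 441 \left(- \frac{1}{468}\right) + 276 \left(- \frac{1}{195}\right) = 882 \left(- \frac{1}{468}\right) - \frac{92}{65} = - \frac{49}{26} - \frac{92}{65} = - \frac{33}{10}$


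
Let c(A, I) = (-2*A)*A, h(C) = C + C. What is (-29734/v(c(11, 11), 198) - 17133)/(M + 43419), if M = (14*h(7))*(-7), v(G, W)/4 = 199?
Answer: -6833801/16734706 ≈ -0.40836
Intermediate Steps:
h(C) = 2*C
c(A, I) = -2*A²
v(G, W) = 796 (v(G, W) = 4*199 = 796)
M = -1372 (M = (14*(2*7))*(-7) = (14*14)*(-7) = 196*(-7) = -1372)
(-29734/v(c(11, 11), 198) - 17133)/(M + 43419) = (-29734/796 - 17133)/(-1372 + 43419) = (-29734*1/796 - 17133)/42047 = (-14867/398 - 17133)*(1/42047) = -6833801/398*1/42047 = -6833801/16734706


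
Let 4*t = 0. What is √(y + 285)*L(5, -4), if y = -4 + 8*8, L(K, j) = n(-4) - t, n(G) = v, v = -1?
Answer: -√345 ≈ -18.574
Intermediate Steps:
t = 0 (t = (¼)*0 = 0)
n(G) = -1
L(K, j) = -1 (L(K, j) = -1 - 1*0 = -1 + 0 = -1)
y = 60 (y = -4 + 64 = 60)
√(y + 285)*L(5, -4) = √(60 + 285)*(-1) = √345*(-1) = -√345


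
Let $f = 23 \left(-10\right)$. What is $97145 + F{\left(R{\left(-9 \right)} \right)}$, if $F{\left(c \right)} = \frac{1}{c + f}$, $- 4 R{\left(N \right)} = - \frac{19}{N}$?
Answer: $\frac{806206319}{8299} \approx 97145.0$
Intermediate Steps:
$f = -230$
$R{\left(N \right)} = \frac{19}{4 N}$ ($R{\left(N \right)} = - \frac{\left(-19\right) \frac{1}{N}}{4} = \frac{19}{4 N}$)
$F{\left(c \right)} = \frac{1}{-230 + c}$ ($F{\left(c \right)} = \frac{1}{c - 230} = \frac{1}{-230 + c}$)
$97145 + F{\left(R{\left(-9 \right)} \right)} = 97145 + \frac{1}{-230 + \frac{19}{4 \left(-9\right)}} = 97145 + \frac{1}{-230 + \frac{19}{4} \left(- \frac{1}{9}\right)} = 97145 + \frac{1}{-230 - \frac{19}{36}} = 97145 + \frac{1}{- \frac{8299}{36}} = 97145 - \frac{36}{8299} = \frac{806206319}{8299}$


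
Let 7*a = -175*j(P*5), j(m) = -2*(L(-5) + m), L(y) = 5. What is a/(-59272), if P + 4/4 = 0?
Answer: 0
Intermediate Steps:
P = -1 (P = -1 + 0 = -1)
j(m) = -10 - 2*m (j(m) = -2*(5 + m) = -10 - 2*m)
a = 0 (a = (-175*(-10 - (-2)*5))/7 = (-175*(-10 - 2*(-5)))/7 = (-175*(-10 + 10))/7 = (-175*0)/7 = (⅐)*0 = 0)
a/(-59272) = 0/(-59272) = 0*(-1/59272) = 0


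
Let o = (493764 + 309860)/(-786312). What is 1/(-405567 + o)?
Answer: -98289/39862875316 ≈ -2.4657e-6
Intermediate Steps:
o = -100453/98289 (o = 803624*(-1/786312) = -100453/98289 ≈ -1.0220)
1/(-405567 + o) = 1/(-405567 - 100453/98289) = 1/(-39862875316/98289) = -98289/39862875316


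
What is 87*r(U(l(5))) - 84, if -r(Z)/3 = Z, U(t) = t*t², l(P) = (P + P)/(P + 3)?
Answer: -38001/64 ≈ -593.77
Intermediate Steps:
l(P) = 2*P/(3 + P) (l(P) = (2*P)/(3 + P) = 2*P/(3 + P))
U(t) = t³
r(Z) = -3*Z
87*r(U(l(5))) - 84 = 87*(-3*1000/(3 + 5)³) - 84 = 87*(-3*(2*5/8)³) - 84 = 87*(-3*(2*5*(⅛))³) - 84 = 87*(-3*(5/4)³) - 84 = 87*(-3*125/64) - 84 = 87*(-375/64) - 84 = -32625/64 - 84 = -38001/64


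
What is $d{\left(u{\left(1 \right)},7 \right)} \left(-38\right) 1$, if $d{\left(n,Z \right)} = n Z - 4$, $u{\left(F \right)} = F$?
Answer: $-114$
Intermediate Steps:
$d{\left(n,Z \right)} = -4 + Z n$ ($d{\left(n,Z \right)} = Z n - 4 = -4 + Z n$)
$d{\left(u{\left(1 \right)},7 \right)} \left(-38\right) 1 = \left(-4 + 7 \cdot 1\right) \left(-38\right) 1 = \left(-4 + 7\right) \left(-38\right) 1 = 3 \left(-38\right) 1 = \left(-114\right) 1 = -114$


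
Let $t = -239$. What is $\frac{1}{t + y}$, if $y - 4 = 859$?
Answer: $\frac{1}{624} \approx 0.0016026$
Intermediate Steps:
$y = 863$ ($y = 4 + 859 = 863$)
$\frac{1}{t + y} = \frac{1}{-239 + 863} = \frac{1}{624}$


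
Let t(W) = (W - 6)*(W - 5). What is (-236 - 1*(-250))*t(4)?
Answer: 28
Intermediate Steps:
t(W) = (-6 + W)*(-5 + W)
(-236 - 1*(-250))*t(4) = (-236 - 1*(-250))*(30 + 4² - 11*4) = (-236 + 250)*(30 + 16 - 44) = 14*2 = 28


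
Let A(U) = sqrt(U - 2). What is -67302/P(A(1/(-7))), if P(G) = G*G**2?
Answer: -52346*I*sqrt(105)/25 ≈ -21455.0*I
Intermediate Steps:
A(U) = sqrt(-2 + U)
P(G) = G**3
-67302/P(A(1/(-7))) = -67302/(-2 + 1/(-7))**(3/2) = -67302/(-2 - 1/7)**(3/2) = -67302*7*I*sqrt(105)/225 = -52346*I*sqrt(105)/25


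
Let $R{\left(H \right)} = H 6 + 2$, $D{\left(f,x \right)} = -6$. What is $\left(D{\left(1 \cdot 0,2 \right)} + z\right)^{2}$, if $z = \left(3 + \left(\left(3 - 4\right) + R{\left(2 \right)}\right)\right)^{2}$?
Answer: $62500$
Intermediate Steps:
$R{\left(H \right)} = 2 + 6 H$ ($R{\left(H \right)} = 6 H + 2 = 2 + 6 H$)
$z = 256$ ($z = \left(3 + \left(\left(3 - 4\right) + \left(2 + 6 \cdot 2\right)\right)\right)^{2} = \left(3 + \left(-1 + \left(2 + 12\right)\right)\right)^{2} = \left(3 + \left(-1 + 14\right)\right)^{2} = \left(3 + 13\right)^{2} = 16^{2} = 256$)
$\left(D{\left(1 \cdot 0,2 \right)} + z\right)^{2} = \left(-6 + 256\right)^{2} = 250^{2} = 62500$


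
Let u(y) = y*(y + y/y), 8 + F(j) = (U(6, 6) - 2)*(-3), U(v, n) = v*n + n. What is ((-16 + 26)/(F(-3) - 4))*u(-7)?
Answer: -35/11 ≈ -3.1818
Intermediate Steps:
U(v, n) = n + n*v (U(v, n) = n*v + n = n + n*v)
F(j) = -128 (F(j) = -8 + (6*(1 + 6) - 2)*(-3) = -8 + (6*7 - 2)*(-3) = -8 + (42 - 2)*(-3) = -8 + 40*(-3) = -8 - 120 = -128)
u(y) = y*(1 + y) (u(y) = y*(y + 1) = y*(1 + y))
((-16 + 26)/(F(-3) - 4))*u(-7) = ((-16 + 26)/(-128 - 4))*(-7*(1 - 7)) = (10/(-132))*(-7*(-6)) = (10*(-1/132))*42 = -5/66*42 = -35/11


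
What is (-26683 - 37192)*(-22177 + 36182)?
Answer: -894569375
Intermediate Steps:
(-26683 - 37192)*(-22177 + 36182) = -63875*14005 = -894569375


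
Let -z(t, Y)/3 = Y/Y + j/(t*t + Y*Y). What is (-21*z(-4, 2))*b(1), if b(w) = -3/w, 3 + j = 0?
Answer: -3213/20 ≈ -160.65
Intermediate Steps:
j = -3 (j = -3 + 0 = -3)
z(t, Y) = -3 + 9/(Y² + t²) (z(t, Y) = -3*(Y/Y - 3/(t*t + Y*Y)) = -3*(1 - 3/(t² + Y²)) = -3*(1 - 3/(Y² + t²)) = -3 + 9/(Y² + t²))
(-21*z(-4, 2))*b(1) = (-63*(3 - 1*2² - 1*(-4)²)/(2² + (-4)²))*(-3/1) = (-63*(3 - 1*4 - 1*16)/(4 + 16))*(-3*1) = -63*(3 - 4 - 16)/20*(-3) = -63*(-17)/20*(-3) = -21*(-51/20)*(-3) = (1071/20)*(-3) = -3213/20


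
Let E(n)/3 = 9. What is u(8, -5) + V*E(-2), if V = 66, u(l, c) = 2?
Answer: 1784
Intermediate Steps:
E(n) = 27 (E(n) = 3*9 = 27)
u(8, -5) + V*E(-2) = 2 + 66*27 = 2 + 1782 = 1784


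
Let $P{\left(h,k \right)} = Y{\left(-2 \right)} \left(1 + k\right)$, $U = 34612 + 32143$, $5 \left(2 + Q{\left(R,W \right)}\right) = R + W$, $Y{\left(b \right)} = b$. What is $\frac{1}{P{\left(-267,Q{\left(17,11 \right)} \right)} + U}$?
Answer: $\frac{5}{333729} \approx 1.4982 \cdot 10^{-5}$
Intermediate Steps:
$Q{\left(R,W \right)} = -2 + \frac{R}{5} + \frac{W}{5}$ ($Q{\left(R,W \right)} = -2 + \frac{R + W}{5} = -2 + \left(\frac{R}{5} + \frac{W}{5}\right) = -2 + \frac{R}{5} + \frac{W}{5}$)
$U = 66755$
$P{\left(h,k \right)} = -2 - 2 k$ ($P{\left(h,k \right)} = - 2 \left(1 + k\right) = -2 - 2 k$)
$\frac{1}{P{\left(-267,Q{\left(17,11 \right)} \right)} + U} = \frac{1}{\left(-2 - 2 \left(-2 + \frac{1}{5} \cdot 17 + \frac{1}{5} \cdot 11\right)\right) + 66755} = \frac{1}{\left(-2 - 2 \left(-2 + \frac{17}{5} + \frac{11}{5}\right)\right) + 66755} = \frac{1}{\left(-2 - \frac{36}{5}\right) + 66755} = \frac{1}{- \frac{46}{5} + 66755} = \frac{1}{\frac{333729}{5}} = \frac{5}{333729}$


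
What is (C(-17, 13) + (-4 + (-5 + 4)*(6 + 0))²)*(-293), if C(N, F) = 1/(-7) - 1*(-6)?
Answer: -217113/7 ≈ -31016.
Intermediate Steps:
C(N, F) = 41/7 (C(N, F) = -⅐ + 6 = 41/7)
(C(-17, 13) + (-4 + (-5 + 4)*(6 + 0))²)*(-293) = (41/7 + (-4 + (-5 + 4)*(6 + 0))²)*(-293) = (41/7 + (-4 - 1*6)²)*(-293) = (41/7 + (-4 - 6)²)*(-293) = (41/7 + (-10)²)*(-293) = (41/7 + 100)*(-293) = (741/7)*(-293) = -217113/7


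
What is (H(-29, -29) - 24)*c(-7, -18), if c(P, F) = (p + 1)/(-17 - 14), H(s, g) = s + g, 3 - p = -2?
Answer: 492/31 ≈ 15.871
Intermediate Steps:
p = 5 (p = 3 - 1*(-2) = 3 + 2 = 5)
H(s, g) = g + s
c(P, F) = -6/31 (c(P, F) = (5 + 1)/(-17 - 14) = 6/(-31) = 6*(-1/31) = -6/31)
(H(-29, -29) - 24)*c(-7, -18) = ((-29 - 29) - 24)*(-6/31) = (-58 - 24)*(-6/31) = -82*(-6/31) = 492/31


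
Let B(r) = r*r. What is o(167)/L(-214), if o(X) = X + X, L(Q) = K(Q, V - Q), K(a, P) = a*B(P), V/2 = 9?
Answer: -167/5759168 ≈ -2.8997e-5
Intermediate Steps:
V = 18 (V = 2*9 = 18)
B(r) = r²
K(a, P) = a*P²
L(Q) = Q*(18 - Q)²
o(X) = 2*X
o(167)/L(-214) = (2*167)/((-214*(-18 - 214)²)) = 334/((-214*(-232)²)) = 334/((-214*53824)) = 334/(-11518336) = 334*(-1/11518336) = -167/5759168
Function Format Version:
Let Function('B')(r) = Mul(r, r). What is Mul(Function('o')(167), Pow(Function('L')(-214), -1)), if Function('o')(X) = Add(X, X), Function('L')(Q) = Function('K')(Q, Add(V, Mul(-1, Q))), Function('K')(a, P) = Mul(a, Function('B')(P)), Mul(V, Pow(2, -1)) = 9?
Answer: Rational(-167, 5759168) ≈ -2.8997e-5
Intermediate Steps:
V = 18 (V = Mul(2, 9) = 18)
Function('B')(r) = Pow(r, 2)
Function('K')(a, P) = Mul(a, Pow(P, 2))
Function('L')(Q) = Mul(Q, Pow(Add(18, Mul(-1, Q)), 2))
Function('o')(X) = Mul(2, X)
Mul(Function('o')(167), Pow(Function('L')(-214), -1)) = Mul(Mul(2, 167), Pow(Mul(-214, Pow(Add(-18, -214), 2)), -1)) = Mul(334, Pow(Mul(-214, Pow(-232, 2)), -1)) = Mul(334, Pow(Mul(-214, 53824), -1)) = Mul(334, Pow(-11518336, -1)) = Mul(334, Rational(-1, 11518336)) = Rational(-167, 5759168)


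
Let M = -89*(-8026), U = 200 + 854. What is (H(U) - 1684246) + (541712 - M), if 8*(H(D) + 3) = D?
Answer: -7426877/4 ≈ -1.8567e+6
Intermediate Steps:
U = 1054
M = 714314
H(D) = -3 + D/8
(H(U) - 1684246) + (541712 - M) = ((-3 + (⅛)*1054) - 1684246) + (541712 - 1*714314) = ((-3 + 527/4) - 1684246) + (541712 - 714314) = (515/4 - 1684246) - 172602 = -6736469/4 - 172602 = -7426877/4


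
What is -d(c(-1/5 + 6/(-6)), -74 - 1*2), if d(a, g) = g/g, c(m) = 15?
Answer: -1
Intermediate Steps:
d(a, g) = 1
-d(c(-1/5 + 6/(-6)), -74 - 1*2) = -1*1 = -1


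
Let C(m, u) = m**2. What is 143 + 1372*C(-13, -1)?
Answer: 232011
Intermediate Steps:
143 + 1372*C(-13, -1) = 143 + 1372*(-13)**2 = 143 + 1372*169 = 143 + 231868 = 232011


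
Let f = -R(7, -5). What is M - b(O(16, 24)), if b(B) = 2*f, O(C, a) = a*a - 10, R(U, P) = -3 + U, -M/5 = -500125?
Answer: 2500633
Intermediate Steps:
M = 2500625 (M = -5*(-500125) = 2500625)
f = -4 (f = -(-3 + 7) = -1*4 = -4)
O(C, a) = -10 + a² (O(C, a) = a² - 10 = -10 + a²)
b(B) = -8 (b(B) = 2*(-4) = -8)
M - b(O(16, 24)) = 2500625 - 1*(-8) = 2500625 + 8 = 2500633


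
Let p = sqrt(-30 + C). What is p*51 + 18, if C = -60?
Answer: 18 + 153*I*sqrt(10) ≈ 18.0 + 483.83*I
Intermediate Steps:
p = 3*I*sqrt(10) (p = sqrt(-30 - 60) = sqrt(-90) = 3*I*sqrt(10) ≈ 9.4868*I)
p*51 + 18 = (3*I*sqrt(10))*51 + 18 = 153*I*sqrt(10) + 18 = 18 + 153*I*sqrt(10)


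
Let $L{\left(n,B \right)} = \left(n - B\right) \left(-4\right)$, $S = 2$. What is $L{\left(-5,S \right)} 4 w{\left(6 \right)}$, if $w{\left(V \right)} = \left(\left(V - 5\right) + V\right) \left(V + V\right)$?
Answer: $9408$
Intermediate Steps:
$L{\left(n,B \right)} = - 4 n + 4 B$
$w{\left(V \right)} = 2 V \left(-5 + 2 V\right)$ ($w{\left(V \right)} = \left(\left(-5 + V\right) + V\right) 2 V = \left(-5 + 2 V\right) 2 V = 2 V \left(-5 + 2 V\right)$)
$L{\left(-5,S \right)} 4 w{\left(6 \right)} = \left(\left(-4\right) \left(-5\right) + 4 \cdot 2\right) 4 \cdot 2 \cdot 6 \left(-5 + 2 \cdot 6\right) = \left(20 + 8\right) 4 \cdot 2 \cdot 6 \left(-5 + 12\right) = 28 \cdot 4 \cdot 2 \cdot 6 \cdot 7 = 112 \cdot 84 = 9408$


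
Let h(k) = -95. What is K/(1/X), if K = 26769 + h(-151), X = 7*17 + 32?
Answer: 4027774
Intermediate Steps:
X = 151 (X = 119 + 32 = 151)
K = 26674 (K = 26769 - 95 = 26674)
K/(1/X) = 26674/(1/151) = 26674*151 = 4027774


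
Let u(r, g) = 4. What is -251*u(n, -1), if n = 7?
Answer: -1004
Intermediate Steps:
-251*u(n, -1) = -251*4 = -1004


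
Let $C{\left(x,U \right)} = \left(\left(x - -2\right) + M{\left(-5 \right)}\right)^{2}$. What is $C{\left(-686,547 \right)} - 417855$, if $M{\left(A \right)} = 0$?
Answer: $50001$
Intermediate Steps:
$C{\left(x,U \right)} = \left(2 + x\right)^{2}$ ($C{\left(x,U \right)} = \left(\left(x - -2\right) + 0\right)^{2} = \left(\left(x + 2\right) + 0\right)^{2} = \left(\left(2 + x\right) + 0\right)^{2} = \left(2 + x\right)^{2}$)
$C{\left(-686,547 \right)} - 417855 = \left(2 - 686\right)^{2} - 417855 = \left(-684\right)^{2} - 417855 = 467856 - 417855 = 50001$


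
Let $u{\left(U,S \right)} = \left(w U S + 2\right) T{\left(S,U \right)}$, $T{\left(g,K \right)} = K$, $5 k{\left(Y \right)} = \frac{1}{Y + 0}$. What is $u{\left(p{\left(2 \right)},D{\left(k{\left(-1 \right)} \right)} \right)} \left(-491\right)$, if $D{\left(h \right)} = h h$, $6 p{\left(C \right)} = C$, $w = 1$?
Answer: $- \frac{74141}{225} \approx -329.52$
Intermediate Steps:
$k{\left(Y \right)} = \frac{1}{5 Y}$ ($k{\left(Y \right)} = \frac{1}{5 \left(Y + 0\right)} = \frac{1}{5 Y}$)
$p{\left(C \right)} = \frac{C}{6}$
$D{\left(h \right)} = h^{2}$
$u{\left(U,S \right)} = U \left(2 + S U\right)$ ($u{\left(U,S \right)} = \left(1 U S + 2\right) U = \left(U S + 2\right) U = \left(S U + 2\right) U = \left(2 + S U\right) U = U \left(2 + S U\right)$)
$u{\left(p{\left(2 \right)},D{\left(k{\left(-1 \right)} \right)} \right)} \left(-491\right) = \frac{1}{6} \cdot 2 \left(2 + \left(\frac{1}{5 \left(-1\right)}\right)^{2} \cdot \frac{1}{6} \cdot 2\right) \left(-491\right) = \frac{2 + \left(\frac{1}{5} \left(-1\right)\right)^{2} \cdot \frac{1}{3}}{3} \left(-491\right) = \frac{2 + \left(- \frac{1}{5}\right)^{2} \cdot \frac{1}{3}}{3} \left(-491\right) = \frac{2 + \frac{1}{25} \cdot \frac{1}{3}}{3} \left(-491\right) = \frac{2 + \frac{1}{75}}{3} \left(-491\right) = \frac{1}{3} \cdot \frac{151}{75} \left(-491\right) = \frac{151}{225} \left(-491\right) = - \frac{74141}{225}$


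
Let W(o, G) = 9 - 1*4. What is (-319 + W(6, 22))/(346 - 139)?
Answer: -314/207 ≈ -1.5169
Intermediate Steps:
W(o, G) = 5 (W(o, G) = 9 - 4 = 5)
(-319 + W(6, 22))/(346 - 139) = (-319 + 5)/(346 - 139) = -314/207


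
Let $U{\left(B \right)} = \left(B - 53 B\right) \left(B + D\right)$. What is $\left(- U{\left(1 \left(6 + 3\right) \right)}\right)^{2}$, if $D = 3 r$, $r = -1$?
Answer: $7884864$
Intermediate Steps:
$D = -3$ ($D = 3 \left(-1\right) = -3$)
$U{\left(B \right)} = - 52 B \left(-3 + B\right)$ ($U{\left(B \right)} = \left(B - 53 B\right) \left(B - 3\right) = - 52 B \left(-3 + B\right)$)
$\left(- U{\left(1 \left(6 + 3\right) \right)}\right)^{2} = \left(- 52 \cdot 1 \left(6 + 3\right) \left(3 - 1 \left(6 + 3\right)\right)\right)^{2} = \left(- 52 \cdot 1 \cdot 9 \left(3 - 1 \cdot 9\right)\right)^{2} = \left(- 52 \cdot 9 \left(3 - 9\right)\right)^{2} = \left(- 52 \cdot 9 \left(-6\right)\right)^{2} = \left(\left(-1\right) \left(-2808\right)\right)^{2} = 2808^{2} = 7884864$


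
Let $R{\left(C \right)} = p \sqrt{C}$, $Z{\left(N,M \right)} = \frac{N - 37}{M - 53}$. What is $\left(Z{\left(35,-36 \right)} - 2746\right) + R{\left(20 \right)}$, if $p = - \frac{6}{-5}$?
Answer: $- \frac{244392}{89} + \frac{12 \sqrt{5}}{5} \approx -2740.6$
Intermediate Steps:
$Z{\left(N,M \right)} = \frac{-37 + N}{-53 + M}$
$p = \frac{6}{5}$ ($p = \left(-6\right) \left(- \frac{1}{5}\right) = \frac{6}{5} \approx 1.2$)
$R{\left(C \right)} = \frac{6 \sqrt{C}}{5}$
$\left(Z{\left(35,-36 \right)} - 2746\right) + R{\left(20 \right)} = \left(\frac{-37 + 35}{-53 - 36} - 2746\right) + \frac{6 \sqrt{20}}{5} = \left(\frac{1}{-89} \left(-2\right) - 2746\right) + \frac{6 \cdot 2 \sqrt{5}}{5} = \left(\left(- \frac{1}{89}\right) \left(-2\right) - 2746\right) + \frac{12 \sqrt{5}}{5} = \left(\frac{2}{89} - 2746\right) + \frac{12 \sqrt{5}}{5} = - \frac{244392}{89} + \frac{12 \sqrt{5}}{5}$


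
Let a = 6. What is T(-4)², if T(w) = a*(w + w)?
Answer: 2304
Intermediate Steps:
T(w) = 12*w (T(w) = 6*(w + w) = 6*(2*w) = 12*w)
T(-4)² = (12*(-4))² = (-48)² = 2304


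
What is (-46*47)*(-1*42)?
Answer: 90804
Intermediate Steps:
(-46*47)*(-1*42) = -2162*(-42) = 90804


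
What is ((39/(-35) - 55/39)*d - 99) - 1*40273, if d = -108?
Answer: -18245204/455 ≈ -40099.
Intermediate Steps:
((39/(-35) - 55/39)*d - 99) - 1*40273 = ((39/(-35) - 55/39)*(-108) - 99) - 1*40273 = ((39*(-1/35) - 55*1/39)*(-108) - 99) - 40273 = ((-39/35 - 55/39)*(-108) - 99) - 40273 = (-3446/1365*(-108) - 99) - 40273 = (124056/455 - 99) - 40273 = 79011/455 - 40273 = -18245204/455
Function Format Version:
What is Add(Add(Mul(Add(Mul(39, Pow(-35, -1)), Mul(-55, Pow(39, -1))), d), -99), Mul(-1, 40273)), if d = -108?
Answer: Rational(-18245204, 455) ≈ -40099.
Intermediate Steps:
Add(Add(Mul(Add(Mul(39, Pow(-35, -1)), Mul(-55, Pow(39, -1))), d), -99), Mul(-1, 40273)) = Add(Add(Mul(Add(Mul(39, Pow(-35, -1)), Mul(-55, Pow(39, -1))), -108), -99), Mul(-1, 40273)) = Add(Add(Mul(Add(Mul(39, Rational(-1, 35)), Mul(-55, Rational(1, 39))), -108), -99), -40273) = Add(Add(Mul(Add(Rational(-39, 35), Rational(-55, 39)), -108), -99), -40273) = Add(Add(Mul(Rational(-3446, 1365), -108), -99), -40273) = Add(Add(Rational(124056, 455), -99), -40273) = Add(Rational(79011, 455), -40273) = Rational(-18245204, 455)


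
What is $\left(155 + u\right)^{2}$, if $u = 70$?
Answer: $50625$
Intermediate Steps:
$\left(155 + u\right)^{2} = \left(155 + 70\right)^{2} = 225^{2} = 50625$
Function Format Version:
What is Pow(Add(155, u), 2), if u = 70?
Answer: 50625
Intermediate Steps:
Pow(Add(155, u), 2) = Pow(Add(155, 70), 2) = Pow(225, 2) = 50625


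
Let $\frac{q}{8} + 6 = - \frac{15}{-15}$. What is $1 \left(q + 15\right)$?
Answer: $-25$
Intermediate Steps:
$q = -40$ ($q = -48 + 8 \left(- \frac{15}{-15}\right) = -48 + 8 \left(\left(-15\right) \left(- \frac{1}{15}\right)\right) = -48 + 8 \cdot 1 = -48 + 8 = -40$)
$1 \left(q + 15\right) = 1 \left(-40 + 15\right) = 1 \left(-25\right) = -25$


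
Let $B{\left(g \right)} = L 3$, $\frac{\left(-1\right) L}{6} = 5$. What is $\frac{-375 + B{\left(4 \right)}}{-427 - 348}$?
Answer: $\frac{3}{5} \approx 0.6$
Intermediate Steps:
$L = -30$ ($L = \left(-6\right) 5 = -30$)
$B{\left(g \right)} = -90$ ($B{\left(g \right)} = \left(-30\right) 3 = -90$)
$\frac{-375 + B{\left(4 \right)}}{-427 - 348} = \frac{-375 - 90}{-427 - 348} = - \frac{465}{-775} = \left(-465\right) \left(- \frac{1}{775}\right) = \frac{3}{5}$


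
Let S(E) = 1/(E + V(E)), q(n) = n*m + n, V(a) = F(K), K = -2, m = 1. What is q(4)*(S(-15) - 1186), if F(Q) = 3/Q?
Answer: -313120/33 ≈ -9488.5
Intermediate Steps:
V(a) = -3/2 (V(a) = 3/(-2) = 3*(-1/2) = -3/2)
q(n) = 2*n (q(n) = n*1 + n = n + n = 2*n)
S(E) = 1/(-3/2 + E) (S(E) = 1/(E - 3/2) = 1/(-3/2 + E))
q(4)*(S(-15) - 1186) = (2*4)*(2/(-3 + 2*(-15)) - 1186) = 8*(2/(-3 - 30) - 1186) = 8*(2/(-33) - 1186) = 8*(2*(-1/33) - 1186) = 8*(-2/33 - 1186) = 8*(-39140/33) = -313120/33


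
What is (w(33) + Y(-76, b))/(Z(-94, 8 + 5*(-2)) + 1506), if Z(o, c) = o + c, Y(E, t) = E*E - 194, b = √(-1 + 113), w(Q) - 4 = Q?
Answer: 1873/470 ≈ 3.9851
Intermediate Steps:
w(Q) = 4 + Q
b = 4*√7 (b = √112 = 4*√7 ≈ 10.583)
Y(E, t) = -194 + E² (Y(E, t) = E² - 194 = -194 + E²)
Z(o, c) = c + o
(w(33) + Y(-76, b))/(Z(-94, 8 + 5*(-2)) + 1506) = ((4 + 33) + (-194 + (-76)²))/(((8 + 5*(-2)) - 94) + 1506) = (37 + (-194 + 5776))/(((8 - 10) - 94) + 1506) = (37 + 5582)/((-2 - 94) + 1506) = 5619/(-96 + 1506) = 5619/1410 = 5619*(1/1410) = 1873/470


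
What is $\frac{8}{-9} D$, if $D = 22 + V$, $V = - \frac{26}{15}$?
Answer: $- \frac{2432}{135} \approx -18.015$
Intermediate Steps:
$V = - \frac{26}{15}$ ($V = \left(-26\right) \frac{1}{15} = - \frac{26}{15} \approx -1.7333$)
$D = \frac{304}{15}$ ($D = 22 - \frac{26}{15} = \frac{304}{15} \approx 20.267$)
$\frac{8}{-9} D = \frac{8}{-9} \cdot \frac{304}{15} = 8 \left(- \frac{1}{9}\right) \frac{304}{15} = \left(- \frac{8}{9}\right) \frac{304}{15} = - \frac{2432}{135}$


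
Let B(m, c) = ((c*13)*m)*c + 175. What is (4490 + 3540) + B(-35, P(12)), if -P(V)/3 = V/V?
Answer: 4110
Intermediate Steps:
P(V) = -3 (P(V) = -3*V/V = -3*1 = -3)
B(m, c) = 175 + 13*m*c² (B(m, c) = ((13*c)*m)*c + 175 = (13*c*m)*c + 175 = 13*m*c² + 175 = 175 + 13*m*c²)
(4490 + 3540) + B(-35, P(12)) = (4490 + 3540) + (175 + 13*(-35)*(-3)²) = 8030 + (175 + 13*(-35)*9) = 8030 + (175 - 4095) = 8030 - 3920 = 4110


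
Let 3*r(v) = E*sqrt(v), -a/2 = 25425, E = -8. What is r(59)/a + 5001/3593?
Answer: 5001/3593 + 4*sqrt(59)/76275 ≈ 1.3923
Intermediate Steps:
a = -50850 (a = -2*25425 = -50850)
r(v) = -8*sqrt(v)/3 (r(v) = (-8*sqrt(v))/3 = -8*sqrt(v)/3)
r(59)/a + 5001/3593 = -8*sqrt(59)/3/(-50850) + 5001/3593 = -8*sqrt(59)/3*(-1/50850) + 5001*(1/3593) = 4*sqrt(59)/76275 + 5001/3593 = 5001/3593 + 4*sqrt(59)/76275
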